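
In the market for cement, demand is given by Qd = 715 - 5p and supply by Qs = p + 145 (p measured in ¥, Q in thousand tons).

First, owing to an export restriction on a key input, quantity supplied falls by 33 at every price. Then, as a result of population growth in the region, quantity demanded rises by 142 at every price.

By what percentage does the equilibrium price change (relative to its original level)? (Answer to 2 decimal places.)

+30.70

Original equilibrium: 715 - 5p = p + 145 gives 570 = 6p, so p = 95 and Q = 240.
With the change applied: demand Qd = 857 - 5p, supply Qs = p + 112.
New equilibrium: 857 - 5p = p + 112 ⇒ 745 = 6p ⇒ p = 745/6 ≈ 124.1667, Q = 1417/6 ≈ 236.1667.
%Δp = (124.1667 − 95) / 95 × 100 = +30.70%.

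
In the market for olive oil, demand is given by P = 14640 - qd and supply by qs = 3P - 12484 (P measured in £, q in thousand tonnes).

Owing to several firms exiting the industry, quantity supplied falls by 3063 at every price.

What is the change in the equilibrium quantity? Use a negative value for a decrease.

Original equilibrium: 14640 - P = 3P - 12484 gives 27124 = 4P, so P = 6781 and q = 7859.
After the shift, demand is qd = 14640 - P and supply is qs = 3P - 15547.
Setting them equal: 14640 - P = 3P - 15547 → 30187 = 4P, so P = 7546.75 and q = 7093.25.
Δq = 7093.25 − 7859 = -765.75.

-765.75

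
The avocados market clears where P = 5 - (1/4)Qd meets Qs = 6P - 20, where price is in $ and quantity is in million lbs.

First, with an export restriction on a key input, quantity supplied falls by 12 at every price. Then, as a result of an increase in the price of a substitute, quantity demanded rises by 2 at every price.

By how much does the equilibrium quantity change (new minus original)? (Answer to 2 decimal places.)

Solve the original market: 20 - 4P = 6P - 20, hence P = 4 and Q = 4.
The new curves are Qd = 22 - 4P (demand) and Qs = 6P - 32 (supply).
Equate the new curves: 22 - 4P = 6P - 32, giving 54 = 10P, P = 5.4, Q = 0.4.
ΔQ = 0.4 − 4 = -3.60.

-3.60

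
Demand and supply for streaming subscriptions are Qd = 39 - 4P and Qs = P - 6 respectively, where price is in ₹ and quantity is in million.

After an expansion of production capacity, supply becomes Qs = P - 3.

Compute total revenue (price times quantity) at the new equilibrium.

Initially, 39 - 4P = P - 6, so 45 = 5P and P = 9, Q = 3.
The shock moves the curves to Qd = 39 - 4P and Qs = P - 3.
Setting them equal: 39 - 4P = P - 3 → 42 = 5P, so P = 8.4 and Q = 5.4.
New expenditure = 8.4 × 5.4 = 45.36.

45.36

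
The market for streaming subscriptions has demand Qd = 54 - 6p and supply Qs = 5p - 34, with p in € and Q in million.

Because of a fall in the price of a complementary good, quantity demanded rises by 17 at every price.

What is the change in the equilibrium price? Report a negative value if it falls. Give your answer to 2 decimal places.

Solve the original market: 54 - 6p = 5p - 34, hence p = 8 and Q = 6.
With the change applied: demand Qd = 71 - 6p, supply Qs = 5p - 34.
New equilibrium: 71 - 6p = 5p - 34 ⇒ 105 = 11p ⇒ p = 105/11 ≈ 9.5455, Q = 151/11 ≈ 13.7273.
Δp = 9.5455 − 8 = +1.55.

+1.55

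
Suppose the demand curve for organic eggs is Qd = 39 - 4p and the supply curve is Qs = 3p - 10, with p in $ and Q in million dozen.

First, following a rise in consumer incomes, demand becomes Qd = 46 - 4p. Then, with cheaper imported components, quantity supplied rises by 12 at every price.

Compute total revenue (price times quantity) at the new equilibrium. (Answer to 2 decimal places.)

Before the shock: 39 - 4p = 3p - 10 ⇒ 49 = 7p ⇒ p = 7, Q = 11.
The shock moves the curves to Qd = 46 - 4p and Qs = 3p + 2.
Equate the new curves: 46 - 4p = 3p + 2, giving 44 = 7p, p = 44/7 ≈ 6.2857, Q = 146/7 ≈ 20.8571.
New expenditure = 6.2857 × 20.8571 = 131.10.

131.10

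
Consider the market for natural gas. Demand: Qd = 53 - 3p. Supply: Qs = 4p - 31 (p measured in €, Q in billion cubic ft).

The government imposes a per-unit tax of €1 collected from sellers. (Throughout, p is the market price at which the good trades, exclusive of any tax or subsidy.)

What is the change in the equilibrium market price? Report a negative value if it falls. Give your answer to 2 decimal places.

+0.57

Initially, 53 - 3p = 4p - 31, so 84 = 7p and p = 12, Q = 17.
Since sellers keep the price net of the tax, the effective supply curve becomes Qs = 4p - 35.
New equilibrium: 53 - 3p = 4p - 35 ⇒ 88 = 7p ⇒ p = 88/7 ≈ 12.5714, Q = 107/7 ≈ 15.2857.
Δp = 12.5714 − 12 = +0.57.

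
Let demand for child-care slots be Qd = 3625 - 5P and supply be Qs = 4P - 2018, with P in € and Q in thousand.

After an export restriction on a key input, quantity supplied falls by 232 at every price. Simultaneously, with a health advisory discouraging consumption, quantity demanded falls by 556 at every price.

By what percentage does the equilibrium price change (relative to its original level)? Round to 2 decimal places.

-5.74

Original equilibrium: 3625 - 5P = 4P - 2018 gives 5643 = 9P, so P = 627 and Q = 490.
The new curves are Qd = 3069 - 5P (demand) and Qs = 4P - 2250 (supply).
Clearing the new market: 3069 - 5P = 4P - 2250, so P = 591 and Q = 114.
%ΔP = (591 − 627) / 627 × 100 = -5.74%.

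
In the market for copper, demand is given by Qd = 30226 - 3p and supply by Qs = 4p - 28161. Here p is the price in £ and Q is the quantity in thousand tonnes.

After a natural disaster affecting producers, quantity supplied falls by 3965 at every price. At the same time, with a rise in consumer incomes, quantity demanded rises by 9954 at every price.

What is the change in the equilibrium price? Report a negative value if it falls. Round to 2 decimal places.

+1988.43

Original equilibrium: 30226 - 3p = 4p - 28161 gives 58387 = 7p, so p = 8341 and Q = 5203.
The new curves are Qd = 40180 - 3p (demand) and Qs = 4p - 32126 (supply).
New equilibrium: 40180 - 3p = 4p - 32126 ⇒ 72306 = 7p ⇒ p = 72306/7 ≈ 10329.4286, Q = 64342/7 ≈ 9191.7143.
Δp = 10329.4286 − 8341 = +1988.43.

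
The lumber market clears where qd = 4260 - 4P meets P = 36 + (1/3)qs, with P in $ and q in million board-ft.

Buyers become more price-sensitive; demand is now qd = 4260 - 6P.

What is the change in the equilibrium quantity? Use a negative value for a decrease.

Before the shock: 4260 - 4P = 3P - 108 ⇒ 4368 = 7P ⇒ P = 624, q = 1764.
With the change applied: demand qd = 4260 - 6P, supply qs = 3P - 108.
Clearing the new market: 4260 - 6P = 3P - 108, so P = 1456/3 ≈ 485.3333 and q = 1348.
Δq = 1348 − 1764 = -416.

-416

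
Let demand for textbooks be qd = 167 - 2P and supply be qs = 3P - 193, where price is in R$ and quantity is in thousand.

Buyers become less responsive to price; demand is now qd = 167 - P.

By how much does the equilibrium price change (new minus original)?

Before the shock: 167 - 2P = 3P - 193 ⇒ 360 = 5P ⇒ P = 72, q = 23.
With the change applied: demand qd = 167 - P, supply qs = 3P - 193.
Clearing the new market: 167 - P = 3P - 193, so P = 90 and q = 77.
ΔP = 90 − 72 = +18.

+18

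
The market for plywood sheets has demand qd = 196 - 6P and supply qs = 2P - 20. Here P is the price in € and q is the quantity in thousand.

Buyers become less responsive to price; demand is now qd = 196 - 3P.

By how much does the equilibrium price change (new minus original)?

Initially, 196 - 6P = 2P - 20, so 216 = 8P and P = 27, q = 34.
With the change applied: demand qd = 196 - 3P, supply qs = 2P - 20.
New equilibrium: 196 - 3P = 2P - 20 ⇒ 216 = 5P ⇒ P = 43.2, q = 66.4.
ΔP = 43.2 − 27 = +16.2.

+16.2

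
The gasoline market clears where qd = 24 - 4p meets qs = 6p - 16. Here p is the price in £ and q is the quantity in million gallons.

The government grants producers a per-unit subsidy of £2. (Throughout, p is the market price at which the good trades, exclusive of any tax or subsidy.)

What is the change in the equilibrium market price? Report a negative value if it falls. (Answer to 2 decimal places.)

Solve the original market: 24 - 4p = 6p - 16, hence p = 4 and q = 8.
Since sellers receive the price plus the subsidy, the effective supply curve becomes qs = 6p - 4.
Clearing the new market: 24 - 4p = 6p - 4, so p = 2.8 and q = 12.8.
Δp = 2.8 − 4 = -1.20.

-1.20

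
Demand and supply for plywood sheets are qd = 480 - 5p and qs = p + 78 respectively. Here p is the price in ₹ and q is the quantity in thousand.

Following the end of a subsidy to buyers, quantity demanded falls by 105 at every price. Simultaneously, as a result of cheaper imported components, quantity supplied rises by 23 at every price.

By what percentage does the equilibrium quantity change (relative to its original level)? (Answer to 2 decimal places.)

+1.15

Solve the original market: 480 - 5p = p + 78, hence p = 67 and q = 145.
With the change applied: demand qd = 375 - 5p, supply qs = p + 101.
Setting them equal: 375 - 5p = p + 101 → 274 = 6p, so p = 137/3 ≈ 45.6667 and q = 440/3 ≈ 146.6667.
%Δq = (146.6667 − 145) / 145 × 100 = +1.15%.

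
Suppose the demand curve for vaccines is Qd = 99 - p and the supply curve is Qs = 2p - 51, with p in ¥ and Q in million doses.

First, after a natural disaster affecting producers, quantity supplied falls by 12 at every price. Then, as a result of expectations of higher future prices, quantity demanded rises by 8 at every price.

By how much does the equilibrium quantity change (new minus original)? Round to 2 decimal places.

Original equilibrium: 99 - p = 2p - 51 gives 150 = 3p, so p = 50 and Q = 49.
The new curves are Qd = 107 - p (demand) and Qs = 2p - 63 (supply).
New equilibrium: 107 - p = 2p - 63 ⇒ 170 = 3p ⇒ p = 170/3 ≈ 56.6667, Q = 151/3 ≈ 50.3333.
ΔQ = 50.3333 − 49 = +1.33.

+1.33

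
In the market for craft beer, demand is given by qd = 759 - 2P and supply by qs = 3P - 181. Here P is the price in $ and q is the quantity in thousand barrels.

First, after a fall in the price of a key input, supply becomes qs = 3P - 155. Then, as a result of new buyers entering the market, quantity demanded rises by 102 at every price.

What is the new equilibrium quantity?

454.6

Initially, 759 - 2P = 3P - 181, so 940 = 5P and P = 188, q = 383.
The new curves are qd = 861 - 2P (demand) and qs = 3P - 155 (supply).
Setting them equal: 861 - 2P = 3P - 155 → 1016 = 5P, so P = 203.2 and q = 454.6.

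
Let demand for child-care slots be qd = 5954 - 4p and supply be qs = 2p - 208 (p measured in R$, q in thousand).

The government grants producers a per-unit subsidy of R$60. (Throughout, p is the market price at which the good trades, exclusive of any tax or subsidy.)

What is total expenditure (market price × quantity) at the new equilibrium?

Original equilibrium: 5954 - 4p = 2p - 208 gives 6162 = 6p, so p = 1027 and q = 1846.
Since sellers receive the price plus the subsidy, the effective supply curve becomes qs = 2p - 88.
New equilibrium: 5954 - 4p = 2p - 88 ⇒ 6042 = 6p ⇒ p = 1007, q = 1926.
New expenditure = 1007 × 1926 = 1939482.

1939482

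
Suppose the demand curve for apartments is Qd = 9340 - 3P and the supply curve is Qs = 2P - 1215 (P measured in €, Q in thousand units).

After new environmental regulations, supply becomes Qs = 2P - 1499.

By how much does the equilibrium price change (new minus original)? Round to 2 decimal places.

+56.80

Before the shock: 9340 - 3P = 2P - 1215 ⇒ 10555 = 5P ⇒ P = 2111, Q = 3007.
The shock moves the curves to Qd = 9340 - 3P and Qs = 2P - 1499.
New equilibrium: 9340 - 3P = 2P - 1499 ⇒ 10839 = 5P ⇒ P = 2167.8, Q = 2836.6.
ΔP = 2167.8 − 2111 = +56.80.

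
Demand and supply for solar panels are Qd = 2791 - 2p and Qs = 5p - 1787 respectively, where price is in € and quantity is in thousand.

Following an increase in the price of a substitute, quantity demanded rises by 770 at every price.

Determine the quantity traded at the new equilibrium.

2033

Solve the original market: 2791 - 2p = 5p - 1787, hence p = 654 and Q = 1483.
With the change applied: demand Qd = 3561 - 2p, supply Qs = 5p - 1787.
Equate the new curves: 3561 - 2p = 5p - 1787, giving 5348 = 7p, p = 764, Q = 2033.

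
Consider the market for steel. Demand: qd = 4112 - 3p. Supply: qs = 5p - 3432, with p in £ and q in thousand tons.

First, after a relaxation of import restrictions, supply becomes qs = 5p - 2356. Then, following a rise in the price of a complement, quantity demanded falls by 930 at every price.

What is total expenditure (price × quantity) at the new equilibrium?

Original equilibrium: 4112 - 3p = 5p - 3432 gives 7544 = 8p, so p = 943 and q = 1283.
After the shift, demand is qd = 3182 - 3p and supply is qs = 5p - 2356.
Setting them equal: 3182 - 3p = 5p - 2356 → 5538 = 8p, so p = 692.25 and q = 1105.25.
New expenditure = 692.25 × 1105.25 = 765109.3125.

765109.3125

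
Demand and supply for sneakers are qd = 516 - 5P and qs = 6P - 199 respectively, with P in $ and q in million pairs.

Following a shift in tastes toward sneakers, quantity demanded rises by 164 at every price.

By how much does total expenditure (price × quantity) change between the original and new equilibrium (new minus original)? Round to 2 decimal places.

+9995.87

Original equilibrium: 516 - 5P = 6P - 199 gives 715 = 11P, so P = 65 and q = 191.
With the change applied: demand qd = 680 - 5P, supply qs = 6P - 199.
Clearing the new market: 680 - 5P = 6P - 199, so P = 879/11 ≈ 79.9091 and q = 3085/11 ≈ 280.4545.
Expenditure moves from 65×191 = 12415 to 79.9091×280.4545 = 22410.8678; change = +9995.87.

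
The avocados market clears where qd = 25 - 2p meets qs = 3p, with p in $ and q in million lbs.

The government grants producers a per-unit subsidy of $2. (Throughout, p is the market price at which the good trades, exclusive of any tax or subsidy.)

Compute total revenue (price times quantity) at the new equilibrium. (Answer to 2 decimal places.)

Initially, 25 - 2p = 3p, so 25 = 5p and p = 5, q = 15.
Since sellers receive the price plus the subsidy, the effective supply curve becomes qs = 3p + 6.
Setting them equal: 25 - 2p = 3p + 6 → 19 = 5p, so p = 3.8 and q = 17.4.
New expenditure = 3.8 × 17.4 = 66.12.

66.12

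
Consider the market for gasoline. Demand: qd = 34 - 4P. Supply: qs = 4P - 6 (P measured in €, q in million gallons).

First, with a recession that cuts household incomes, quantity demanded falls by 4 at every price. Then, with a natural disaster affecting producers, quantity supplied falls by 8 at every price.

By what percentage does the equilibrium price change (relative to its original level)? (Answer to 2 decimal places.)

+10.00

Original equilibrium: 34 - 4P = 4P - 6 gives 40 = 8P, so P = 5 and q = 14.
With the change applied: demand qd = 30 - 4P, supply qs = 4P - 14.
New equilibrium: 30 - 4P = 4P - 14 ⇒ 44 = 8P ⇒ P = 5.5, q = 8.
%ΔP = (5.5 − 5) / 5 × 100 = +10.00%.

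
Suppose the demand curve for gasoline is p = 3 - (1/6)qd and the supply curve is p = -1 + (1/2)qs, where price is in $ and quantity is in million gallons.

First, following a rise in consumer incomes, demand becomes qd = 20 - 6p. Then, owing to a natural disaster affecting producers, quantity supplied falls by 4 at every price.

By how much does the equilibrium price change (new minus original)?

+0.75

Before the shock: 18 - 6p = 2p + 2 ⇒ 16 = 8p ⇒ p = 2, q = 6.
With the change applied: demand qd = 20 - 6p, supply qs = 2p - 2.
New equilibrium: 20 - 6p = 2p - 2 ⇒ 22 = 8p ⇒ p = 2.75, q = 3.5.
Δp = 2.75 − 2 = +0.75.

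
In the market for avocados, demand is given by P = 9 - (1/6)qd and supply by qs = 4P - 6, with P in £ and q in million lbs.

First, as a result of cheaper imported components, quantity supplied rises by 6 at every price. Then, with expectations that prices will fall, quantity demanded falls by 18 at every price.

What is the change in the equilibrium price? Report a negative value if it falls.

Initially, 54 - 6P = 4P - 6, so 60 = 10P and P = 6, q = 18.
After the shift, demand is qd = 36 - 6P and supply is qs = 4P.
Setting them equal: 36 - 6P = 4P → 36 = 10P, so P = 3.6 and q = 14.4.
ΔP = 3.6 − 6 = -2.4.

-2.4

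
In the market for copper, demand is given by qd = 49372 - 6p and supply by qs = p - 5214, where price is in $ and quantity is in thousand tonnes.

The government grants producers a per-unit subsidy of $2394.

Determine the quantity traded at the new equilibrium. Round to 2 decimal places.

4636.00

Solve the original market: 49372 - 6p = p - 5214, hence p = 7798 and q = 2584.
Since sellers receive the price plus the subsidy, the effective supply curve becomes qs = p - 2820.
Setting them equal: 49372 - 6p = p - 2820 → 52192 = 7p, so p = 7456 and q = 4636.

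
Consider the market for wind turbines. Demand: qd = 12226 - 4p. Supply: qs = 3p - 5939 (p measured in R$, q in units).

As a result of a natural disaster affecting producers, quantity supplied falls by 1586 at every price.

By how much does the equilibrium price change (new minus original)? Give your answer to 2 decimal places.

+226.57

Solve the original market: 12226 - 4p = 3p - 5939, hence p = 2595 and q = 1846.
The new curves are qd = 12226 - 4p (demand) and qs = 3p - 7525 (supply).
Equate the new curves: 12226 - 4p = 3p - 7525, giving 19751 = 7p, p = 19751/7 ≈ 2821.5714, q = 6578/7 ≈ 939.7143.
Δp = 2821.5714 − 2595 = +226.57.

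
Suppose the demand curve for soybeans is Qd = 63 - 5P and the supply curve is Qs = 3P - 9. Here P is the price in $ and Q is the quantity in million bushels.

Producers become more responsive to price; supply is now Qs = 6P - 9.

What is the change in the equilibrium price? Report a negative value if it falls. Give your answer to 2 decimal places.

Before the shock: 63 - 5P = 3P - 9 ⇒ 72 = 8P ⇒ P = 9, Q = 18.
After the shift, demand is Qd = 63 - 5P and supply is Qs = 6P - 9.
Setting them equal: 63 - 5P = 6P - 9 → 72 = 11P, so P = 72/11 ≈ 6.5455 and Q = 333/11 ≈ 30.2727.
ΔP = 6.5455 − 9 = -2.45.

-2.45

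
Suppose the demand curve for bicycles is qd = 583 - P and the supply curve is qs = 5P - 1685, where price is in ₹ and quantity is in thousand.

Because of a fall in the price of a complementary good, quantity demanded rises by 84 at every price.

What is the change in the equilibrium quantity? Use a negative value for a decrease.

+70

Solve the original market: 583 - P = 5P - 1685, hence P = 378 and q = 205.
After the shift, demand is qd = 667 - P and supply is qs = 5P - 1685.
New equilibrium: 667 - P = 5P - 1685 ⇒ 2352 = 6P ⇒ P = 392, q = 275.
Δq = 275 − 205 = +70.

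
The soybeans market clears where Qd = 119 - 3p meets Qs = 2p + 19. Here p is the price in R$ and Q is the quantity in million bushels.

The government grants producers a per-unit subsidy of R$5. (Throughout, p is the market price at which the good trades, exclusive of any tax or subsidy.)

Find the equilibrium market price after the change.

Original equilibrium: 119 - 3p = 2p + 19 gives 100 = 5p, so p = 20 and Q = 59.
Since sellers receive the price plus the subsidy, the effective supply curve becomes Qs = 2p + 29.
Clearing the new market: 119 - 3p = 2p + 29, so p = 18 and Q = 65.

18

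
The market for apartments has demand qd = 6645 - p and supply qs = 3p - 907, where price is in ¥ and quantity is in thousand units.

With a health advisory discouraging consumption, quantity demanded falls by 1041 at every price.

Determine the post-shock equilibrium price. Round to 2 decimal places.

1627.75

Before the shock: 6645 - p = 3p - 907 ⇒ 7552 = 4p ⇒ p = 1888, q = 4757.
The shock moves the curves to qd = 5604 - p and qs = 3p - 907.
Clearing the new market: 5604 - p = 3p - 907, so p = 1627.75 and q = 3976.25.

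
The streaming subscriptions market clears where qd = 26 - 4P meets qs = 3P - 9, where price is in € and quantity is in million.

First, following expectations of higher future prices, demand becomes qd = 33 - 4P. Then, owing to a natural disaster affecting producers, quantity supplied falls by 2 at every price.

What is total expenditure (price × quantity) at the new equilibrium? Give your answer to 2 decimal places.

49.39

Original equilibrium: 26 - 4P = 3P - 9 gives 35 = 7P, so P = 5 and q = 6.
The shock moves the curves to qd = 33 - 4P and qs = 3P - 11.
New equilibrium: 33 - 4P = 3P - 11 ⇒ 44 = 7P ⇒ P = 44/7 ≈ 6.2857, q = 55/7 ≈ 7.8571.
New expenditure = 6.2857 × 7.8571 = 49.39.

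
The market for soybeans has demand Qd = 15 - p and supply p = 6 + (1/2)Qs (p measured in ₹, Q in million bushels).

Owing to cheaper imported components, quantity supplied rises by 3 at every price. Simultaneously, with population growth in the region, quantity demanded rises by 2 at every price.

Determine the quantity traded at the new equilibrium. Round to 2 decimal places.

Initially, 15 - p = 2p - 12, so 27 = 3p and p = 9, Q = 6.
After the shift, demand is Qd = 17 - p and supply is Qs = 2p - 9.
Equate the new curves: 17 - p = 2p - 9, giving 26 = 3p, p = 26/3 ≈ 8.6667, Q = 25/3 ≈ 8.3333.

8.33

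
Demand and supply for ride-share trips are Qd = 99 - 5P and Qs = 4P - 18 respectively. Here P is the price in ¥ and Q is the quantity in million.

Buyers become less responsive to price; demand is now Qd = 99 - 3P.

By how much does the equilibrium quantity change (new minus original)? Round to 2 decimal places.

+14.86

Original equilibrium: 99 - 5P = 4P - 18 gives 117 = 9P, so P = 13 and Q = 34.
After the shift, demand is Qd = 99 - 3P and supply is Qs = 4P - 18.
Equate the new curves: 99 - 3P = 4P - 18, giving 117 = 7P, P = 117/7 ≈ 16.7143, Q = 342/7 ≈ 48.8571.
ΔQ = 48.8571 − 34 = +14.86.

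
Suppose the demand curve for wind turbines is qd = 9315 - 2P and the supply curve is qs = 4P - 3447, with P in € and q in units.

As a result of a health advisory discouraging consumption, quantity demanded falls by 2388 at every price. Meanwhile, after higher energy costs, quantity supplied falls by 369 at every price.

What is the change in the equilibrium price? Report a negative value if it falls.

Initially, 9315 - 2P = 4P - 3447, so 12762 = 6P and P = 2127, q = 5061.
After the shift, demand is qd = 6927 - 2P and supply is qs = 4P - 3816.
Setting them equal: 6927 - 2P = 4P - 3816 → 10743 = 6P, so P = 1790.5 and q = 3346.
ΔP = 1790.5 − 2127 = -336.5.

-336.5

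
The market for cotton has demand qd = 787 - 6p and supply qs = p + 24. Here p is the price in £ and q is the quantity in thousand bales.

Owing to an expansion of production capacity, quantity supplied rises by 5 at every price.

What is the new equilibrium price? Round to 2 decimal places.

Solve the original market: 787 - 6p = p + 24, hence p = 109 and q = 133.
With the change applied: demand qd = 787 - 6p, supply qs = p + 29.
New equilibrium: 787 - 6p = p + 29 ⇒ 758 = 7p ⇒ p = 758/7 ≈ 108.2857, q = 961/7 ≈ 137.2857.

108.29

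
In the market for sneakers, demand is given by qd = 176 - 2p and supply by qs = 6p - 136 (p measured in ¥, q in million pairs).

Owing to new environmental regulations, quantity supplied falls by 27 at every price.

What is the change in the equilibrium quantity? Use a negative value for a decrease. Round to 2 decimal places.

Original equilibrium: 176 - 2p = 6p - 136 gives 312 = 8p, so p = 39 and q = 98.
The new curves are qd = 176 - 2p (demand) and qs = 6p - 163 (supply).
Equate the new curves: 176 - 2p = 6p - 163, giving 339 = 8p, p = 42.375, q = 91.25.
Δq = 91.25 − 98 = -6.75.

-6.75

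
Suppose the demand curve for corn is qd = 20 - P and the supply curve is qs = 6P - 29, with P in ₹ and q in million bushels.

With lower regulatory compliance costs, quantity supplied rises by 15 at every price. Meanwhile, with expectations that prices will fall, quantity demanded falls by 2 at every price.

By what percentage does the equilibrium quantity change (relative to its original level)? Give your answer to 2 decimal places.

Original equilibrium: 20 - P = 6P - 29 gives 49 = 7P, so P = 7 and q = 13.
After the shift, demand is qd = 18 - P and supply is qs = 6P - 14.
Setting them equal: 18 - P = 6P - 14 → 32 = 7P, so P = 32/7 ≈ 4.5714 and q = 94/7 ≈ 13.4286.
%Δq = (13.4286 − 13) / 13 × 100 = +3.30%.

+3.30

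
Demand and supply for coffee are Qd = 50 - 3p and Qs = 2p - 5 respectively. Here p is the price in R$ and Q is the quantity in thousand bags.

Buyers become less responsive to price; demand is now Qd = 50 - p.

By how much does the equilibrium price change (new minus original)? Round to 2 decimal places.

Initially, 50 - 3p = 2p - 5, so 55 = 5p and p = 11, Q = 17.
After the shift, demand is Qd = 50 - p and supply is Qs = 2p - 5.
Equate the new curves: 50 - p = 2p - 5, giving 55 = 3p, p = 55/3 ≈ 18.3333, Q = 95/3 ≈ 31.6667.
Δp = 18.3333 − 11 = +7.33.

+7.33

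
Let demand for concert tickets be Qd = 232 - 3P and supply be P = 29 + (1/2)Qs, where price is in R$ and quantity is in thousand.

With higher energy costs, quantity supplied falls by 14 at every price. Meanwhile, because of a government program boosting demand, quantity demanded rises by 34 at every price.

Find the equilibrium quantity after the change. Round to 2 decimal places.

63.20

Original equilibrium: 232 - 3P = 2P - 58 gives 290 = 5P, so P = 58 and Q = 58.
The shock moves the curves to Qd = 266 - 3P and Qs = 2P - 72.
Setting them equal: 266 - 3P = 2P - 72 → 338 = 5P, so P = 67.6 and Q = 63.2.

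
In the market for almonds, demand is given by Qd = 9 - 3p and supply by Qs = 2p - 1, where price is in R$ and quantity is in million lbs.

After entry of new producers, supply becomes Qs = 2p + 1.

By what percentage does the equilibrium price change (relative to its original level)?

-20

Original equilibrium: 9 - 3p = 2p - 1 gives 10 = 5p, so p = 2 and Q = 3.
With the change applied: demand Qd = 9 - 3p, supply Qs = 2p + 1.
Clearing the new market: 9 - 3p = 2p + 1, so p = 1.6 and Q = 4.2.
%Δp = (1.6 − 2) / 2 × 100 = -20%.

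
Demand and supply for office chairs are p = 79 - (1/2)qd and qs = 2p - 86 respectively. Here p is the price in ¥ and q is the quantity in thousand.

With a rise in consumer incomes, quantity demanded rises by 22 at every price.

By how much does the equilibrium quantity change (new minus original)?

Original equilibrium: 158 - 2p = 2p - 86 gives 244 = 4p, so p = 61 and q = 36.
With the change applied: demand qd = 180 - 2p, supply qs = 2p - 86.
Setting them equal: 180 - 2p = 2p - 86 → 266 = 4p, so p = 66.5 and q = 47.
Δq = 47 − 36 = +11.

+11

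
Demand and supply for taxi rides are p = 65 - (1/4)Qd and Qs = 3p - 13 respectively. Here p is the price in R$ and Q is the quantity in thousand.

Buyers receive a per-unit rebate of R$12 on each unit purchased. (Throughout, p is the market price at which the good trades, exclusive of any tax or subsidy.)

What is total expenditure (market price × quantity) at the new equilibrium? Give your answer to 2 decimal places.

Initially, 260 - 4p = 3p - 13, so 273 = 7p and p = 39, Q = 104.
Since buyers' out-of-pocket price is the market price minus the rebate, the effective demand curve becomes Qd = 308 - 4p.
Equate the new curves: 308 - 4p = 3p - 13, giving 321 = 7p, p = 321/7 ≈ 45.8571, Q = 872/7 ≈ 124.5714.
New expenditure = 45.8571 × 124.5714 = 5712.49.

5712.49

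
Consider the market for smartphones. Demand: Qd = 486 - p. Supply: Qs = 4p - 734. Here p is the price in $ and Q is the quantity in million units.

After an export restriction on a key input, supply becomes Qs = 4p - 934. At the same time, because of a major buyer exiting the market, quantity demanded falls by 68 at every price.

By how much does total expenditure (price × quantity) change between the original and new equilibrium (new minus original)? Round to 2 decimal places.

-19136.96

Initially, 486 - p = 4p - 734, so 1220 = 5p and p = 244, Q = 242.
The new curves are Qd = 418 - p (demand) and Qs = 4p - 934 (supply).
New equilibrium: 418 - p = 4p - 934 ⇒ 1352 = 5p ⇒ p = 270.4, Q = 147.6.
Expenditure moves from 244×242 = 59048 to 270.4×147.6 = 39911.04; change = -19136.96.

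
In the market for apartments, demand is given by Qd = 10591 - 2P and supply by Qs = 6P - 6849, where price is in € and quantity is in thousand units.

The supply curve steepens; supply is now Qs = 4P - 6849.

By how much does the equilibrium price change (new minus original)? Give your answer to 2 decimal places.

+726.67

Initially, 10591 - 2P = 6P - 6849, so 17440 = 8P and P = 2180, Q = 6231.
The shock moves the curves to Qd = 10591 - 2P and Qs = 4P - 6849.
New equilibrium: 10591 - 2P = 4P - 6849 ⇒ 17440 = 6P ⇒ P = 8720/3 ≈ 2906.6667, Q = 14333/3 ≈ 4777.6667.
ΔP = 2906.6667 − 2180 = +726.67.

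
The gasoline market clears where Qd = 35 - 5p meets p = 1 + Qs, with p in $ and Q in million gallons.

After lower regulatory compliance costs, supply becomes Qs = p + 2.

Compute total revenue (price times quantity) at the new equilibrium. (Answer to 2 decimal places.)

41.25

Before the shock: 35 - 5p = p - 1 ⇒ 36 = 6p ⇒ p = 6, Q = 5.
The shock moves the curves to Qd = 35 - 5p and Qs = p + 2.
New equilibrium: 35 - 5p = p + 2 ⇒ 33 = 6p ⇒ p = 5.5, Q = 7.5.
New expenditure = 5.5 × 7.5 = 41.25.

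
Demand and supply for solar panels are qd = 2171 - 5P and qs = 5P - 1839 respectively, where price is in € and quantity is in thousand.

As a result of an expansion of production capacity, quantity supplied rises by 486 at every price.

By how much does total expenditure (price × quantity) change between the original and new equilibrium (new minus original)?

Original equilibrium: 2171 - 5P = 5P - 1839 gives 4010 = 10P, so P = 401 and q = 166.
With the change applied: demand qd = 2171 - 5P, supply qs = 5P - 1353.
Setting them equal: 2171 - 5P = 5P - 1353 → 3524 = 10P, so P = 352.4 and q = 409.
Expenditure moves from 401×166 = 66566 to 352.4×409 = 144131.6; change = +77565.6.

+77565.6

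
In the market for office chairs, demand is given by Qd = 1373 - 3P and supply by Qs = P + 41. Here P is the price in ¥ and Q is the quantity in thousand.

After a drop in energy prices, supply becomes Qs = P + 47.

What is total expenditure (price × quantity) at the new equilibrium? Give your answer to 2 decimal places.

Initially, 1373 - 3P = P + 41, so 1332 = 4P and P = 333, Q = 374.
The new curves are Qd = 1373 - 3P (demand) and Qs = P + 47 (supply).
Setting them equal: 1373 - 3P = P + 47 → 1326 = 4P, so P = 331.5 and Q = 378.5.
New expenditure = 331.5 × 378.5 = 125472.75.

125472.75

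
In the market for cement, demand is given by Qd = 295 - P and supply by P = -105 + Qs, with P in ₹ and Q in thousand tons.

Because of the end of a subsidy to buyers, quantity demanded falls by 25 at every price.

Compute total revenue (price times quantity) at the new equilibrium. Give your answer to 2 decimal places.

15468.75

Solve the original market: 295 - P = P + 105, hence P = 95 and Q = 200.
With the change applied: demand Qd = 270 - P, supply Qs = P + 105.
Clearing the new market: 270 - P = P + 105, so P = 82.5 and Q = 187.5.
New expenditure = 82.5 × 187.5 = 15468.75.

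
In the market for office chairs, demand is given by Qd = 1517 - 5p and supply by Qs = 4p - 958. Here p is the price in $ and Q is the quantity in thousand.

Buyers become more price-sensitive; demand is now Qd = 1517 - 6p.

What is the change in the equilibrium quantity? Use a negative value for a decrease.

-110

Before the shock: 1517 - 5p = 4p - 958 ⇒ 2475 = 9p ⇒ p = 275, Q = 142.
With the change applied: demand Qd = 1517 - 6p, supply Qs = 4p - 958.
New equilibrium: 1517 - 6p = 4p - 958 ⇒ 2475 = 10p ⇒ p = 247.5, Q = 32.
ΔQ = 32 − 142 = -110.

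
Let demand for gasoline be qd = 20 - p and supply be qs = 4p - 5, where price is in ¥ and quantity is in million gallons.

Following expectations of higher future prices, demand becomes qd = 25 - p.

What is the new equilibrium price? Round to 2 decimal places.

Initially, 20 - p = 4p - 5, so 25 = 5p and p = 5, q = 15.
The shock moves the curves to qd = 25 - p and qs = 4p - 5.
Setting them equal: 25 - p = 4p - 5 → 30 = 5p, so p = 6 and q = 19.

6.00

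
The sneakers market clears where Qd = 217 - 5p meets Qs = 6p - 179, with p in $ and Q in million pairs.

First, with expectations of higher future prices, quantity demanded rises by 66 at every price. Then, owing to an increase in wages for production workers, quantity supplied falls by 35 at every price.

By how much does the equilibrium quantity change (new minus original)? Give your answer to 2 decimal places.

+20.09

Original equilibrium: 217 - 5p = 6p - 179 gives 396 = 11p, so p = 36 and Q = 37.
After the shift, demand is Qd = 283 - 5p and supply is Qs = 6p - 214.
Equate the new curves: 283 - 5p = 6p - 214, giving 497 = 11p, p = 497/11 ≈ 45.1818, Q = 628/11 ≈ 57.0909.
ΔQ = 57.0909 − 37 = +20.09.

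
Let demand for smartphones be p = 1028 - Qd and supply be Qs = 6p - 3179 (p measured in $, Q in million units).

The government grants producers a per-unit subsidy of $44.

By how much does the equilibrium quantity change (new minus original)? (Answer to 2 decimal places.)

+37.71

Solve the original market: 1028 - p = 6p - 3179, hence p = 601 and Q = 427.
Since sellers receive the price plus the subsidy, the effective supply curve becomes Qs = 6p - 2915.
New equilibrium: 1028 - p = 6p - 2915 ⇒ 3943 = 7p ⇒ p = 3943/7 ≈ 563.2857, Q = 3253/7 ≈ 464.7143.
ΔQ = 464.7143 − 427 = +37.71.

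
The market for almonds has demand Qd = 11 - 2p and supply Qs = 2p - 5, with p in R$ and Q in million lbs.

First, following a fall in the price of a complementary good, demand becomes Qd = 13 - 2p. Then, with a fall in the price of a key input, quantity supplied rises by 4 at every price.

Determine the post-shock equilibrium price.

3.5

Solve the original market: 11 - 2p = 2p - 5, hence p = 4 and Q = 3.
With the change applied: demand Qd = 13 - 2p, supply Qs = 2p - 1.
Setting them equal: 13 - 2p = 2p - 1 → 14 = 4p, so p = 3.5 and Q = 6.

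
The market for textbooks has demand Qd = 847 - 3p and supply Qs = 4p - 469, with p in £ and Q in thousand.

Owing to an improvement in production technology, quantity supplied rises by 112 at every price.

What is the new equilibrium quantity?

Original equilibrium: 847 - 3p = 4p - 469 gives 1316 = 7p, so p = 188 and Q = 283.
The new curves are Qd = 847 - 3p (demand) and Qs = 4p - 357 (supply).
Clearing the new market: 847 - 3p = 4p - 357, so p = 172 and Q = 331.

331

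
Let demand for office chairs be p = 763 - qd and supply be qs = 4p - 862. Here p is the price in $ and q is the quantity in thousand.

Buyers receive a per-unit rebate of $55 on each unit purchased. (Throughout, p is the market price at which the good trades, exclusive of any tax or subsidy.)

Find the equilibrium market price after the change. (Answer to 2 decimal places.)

336.00

Before the shock: 763 - p = 4p - 862 ⇒ 1625 = 5p ⇒ p = 325, q = 438.
Since buyers' out-of-pocket price is the market price minus the rebate, the effective demand curve becomes qd = 818 - p.
Clearing the new market: 818 - p = 4p - 862, so p = 336 and q = 482.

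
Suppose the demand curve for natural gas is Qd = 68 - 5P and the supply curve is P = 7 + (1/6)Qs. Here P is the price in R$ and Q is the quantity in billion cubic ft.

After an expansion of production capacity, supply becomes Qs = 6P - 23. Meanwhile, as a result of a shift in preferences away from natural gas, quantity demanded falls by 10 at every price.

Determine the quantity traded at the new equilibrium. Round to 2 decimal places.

21.18

Before the shock: 68 - 5P = 6P - 42 ⇒ 110 = 11P ⇒ P = 10, Q = 18.
After the shift, demand is Qd = 58 - 5P and supply is Qs = 6P - 23.
Setting them equal: 58 - 5P = 6P - 23 → 81 = 11P, so P = 81/11 ≈ 7.3636 and Q = 233/11 ≈ 21.1818.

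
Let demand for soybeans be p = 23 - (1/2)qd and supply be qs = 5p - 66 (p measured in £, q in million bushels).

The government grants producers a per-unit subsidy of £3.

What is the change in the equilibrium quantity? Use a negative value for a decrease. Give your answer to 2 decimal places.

Original equilibrium: 46 - 2p = 5p - 66 gives 112 = 7p, so p = 16 and q = 14.
Since sellers receive the price plus the subsidy, the effective supply curve becomes qs = 5p - 51.
Equate the new curves: 46 - 2p = 5p - 51, giving 97 = 7p, p = 97/7 ≈ 13.8571, q = 128/7 ≈ 18.2857.
Δq = 18.2857 − 14 = +4.29.

+4.29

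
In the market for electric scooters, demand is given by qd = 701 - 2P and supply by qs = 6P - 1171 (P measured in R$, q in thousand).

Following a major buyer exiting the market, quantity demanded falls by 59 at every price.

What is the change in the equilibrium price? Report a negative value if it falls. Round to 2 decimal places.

-7.38

Original equilibrium: 701 - 2P = 6P - 1171 gives 1872 = 8P, so P = 234 and q = 233.
With the change applied: demand qd = 642 - 2P, supply qs = 6P - 1171.
New equilibrium: 642 - 2P = 6P - 1171 ⇒ 1813 = 8P ⇒ P = 226.625, q = 188.75.
ΔP = 226.625 − 234 = -7.38.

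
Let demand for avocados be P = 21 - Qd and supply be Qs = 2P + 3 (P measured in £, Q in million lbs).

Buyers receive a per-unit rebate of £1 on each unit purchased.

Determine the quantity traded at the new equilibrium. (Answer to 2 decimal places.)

Initially, 21 - P = 2P + 3, so 18 = 3P and P = 6, Q = 15.
Since buyers' out-of-pocket price is the market price minus the rebate, the effective demand curve becomes Qd = 22 - P.
Setting them equal: 22 - P = 2P + 3 → 19 = 3P, so P = 19/3 ≈ 6.3333 and Q = 47/3 ≈ 15.6667.

15.67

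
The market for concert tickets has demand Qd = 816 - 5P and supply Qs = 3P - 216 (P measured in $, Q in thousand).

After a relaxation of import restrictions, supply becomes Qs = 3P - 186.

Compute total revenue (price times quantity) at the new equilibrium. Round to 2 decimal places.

23766.19

Initially, 816 - 5P = 3P - 216, so 1032 = 8P and P = 129, Q = 171.
After the shift, demand is Qd = 816 - 5P and supply is Qs = 3P - 186.
Equate the new curves: 816 - 5P = 3P - 186, giving 1002 = 8P, P = 125.25, Q = 189.75.
New expenditure = 125.25 × 189.75 = 23766.19.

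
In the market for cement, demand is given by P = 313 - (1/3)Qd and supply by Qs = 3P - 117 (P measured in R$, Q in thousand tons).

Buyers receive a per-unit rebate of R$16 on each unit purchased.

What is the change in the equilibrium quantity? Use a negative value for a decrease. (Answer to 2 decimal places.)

Solve the original market: 939 - 3P = 3P - 117, hence P = 176 and Q = 411.
Since buyers' out-of-pocket price is the market price minus the rebate, the effective demand curve becomes Qd = 987 - 3P.
New equilibrium: 987 - 3P = 3P - 117 ⇒ 1104 = 6P ⇒ P = 184, Q = 435.
ΔQ = 435 − 411 = +24.00.

+24.00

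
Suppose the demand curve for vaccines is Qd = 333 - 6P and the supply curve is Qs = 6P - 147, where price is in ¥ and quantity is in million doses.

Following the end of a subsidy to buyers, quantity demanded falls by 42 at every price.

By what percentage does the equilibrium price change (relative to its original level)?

-8.75

Initially, 333 - 6P = 6P - 147, so 480 = 12P and P = 40, Q = 93.
With the change applied: demand Qd = 291 - 6P, supply Qs = 6P - 147.
New equilibrium: 291 - 6P = 6P - 147 ⇒ 438 = 12P ⇒ P = 36.5, Q = 72.
%ΔP = (36.5 − 40) / 40 × 100 = -8.75%.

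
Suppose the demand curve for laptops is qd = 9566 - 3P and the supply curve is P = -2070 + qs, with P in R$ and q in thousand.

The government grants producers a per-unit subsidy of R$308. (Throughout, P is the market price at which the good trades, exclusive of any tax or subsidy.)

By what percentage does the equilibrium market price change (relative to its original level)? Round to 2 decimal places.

-4.11

Original equilibrium: 9566 - 3P = P + 2070 gives 7496 = 4P, so P = 1874 and q = 3944.
Since sellers receive the price plus the subsidy, the effective supply curve becomes qs = P + 2378.
Clearing the new market: 9566 - 3P = P + 2378, so P = 1797 and q = 4175.
%ΔP = (1797 − 1874) / 1874 × 100 = -4.11%.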